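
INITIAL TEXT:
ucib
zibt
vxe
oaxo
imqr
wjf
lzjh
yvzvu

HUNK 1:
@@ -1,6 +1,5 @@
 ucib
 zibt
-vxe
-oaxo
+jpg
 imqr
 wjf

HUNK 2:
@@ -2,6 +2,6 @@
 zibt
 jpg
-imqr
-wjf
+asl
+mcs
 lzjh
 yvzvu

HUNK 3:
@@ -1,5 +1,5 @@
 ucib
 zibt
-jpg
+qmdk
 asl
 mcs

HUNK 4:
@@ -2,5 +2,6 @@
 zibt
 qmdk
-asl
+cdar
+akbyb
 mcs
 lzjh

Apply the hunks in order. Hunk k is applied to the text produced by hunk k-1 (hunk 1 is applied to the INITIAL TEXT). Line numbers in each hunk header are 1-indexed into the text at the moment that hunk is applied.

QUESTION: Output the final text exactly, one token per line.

Answer: ucib
zibt
qmdk
cdar
akbyb
mcs
lzjh
yvzvu

Derivation:
Hunk 1: at line 1 remove [vxe,oaxo] add [jpg] -> 7 lines: ucib zibt jpg imqr wjf lzjh yvzvu
Hunk 2: at line 2 remove [imqr,wjf] add [asl,mcs] -> 7 lines: ucib zibt jpg asl mcs lzjh yvzvu
Hunk 3: at line 1 remove [jpg] add [qmdk] -> 7 lines: ucib zibt qmdk asl mcs lzjh yvzvu
Hunk 4: at line 2 remove [asl] add [cdar,akbyb] -> 8 lines: ucib zibt qmdk cdar akbyb mcs lzjh yvzvu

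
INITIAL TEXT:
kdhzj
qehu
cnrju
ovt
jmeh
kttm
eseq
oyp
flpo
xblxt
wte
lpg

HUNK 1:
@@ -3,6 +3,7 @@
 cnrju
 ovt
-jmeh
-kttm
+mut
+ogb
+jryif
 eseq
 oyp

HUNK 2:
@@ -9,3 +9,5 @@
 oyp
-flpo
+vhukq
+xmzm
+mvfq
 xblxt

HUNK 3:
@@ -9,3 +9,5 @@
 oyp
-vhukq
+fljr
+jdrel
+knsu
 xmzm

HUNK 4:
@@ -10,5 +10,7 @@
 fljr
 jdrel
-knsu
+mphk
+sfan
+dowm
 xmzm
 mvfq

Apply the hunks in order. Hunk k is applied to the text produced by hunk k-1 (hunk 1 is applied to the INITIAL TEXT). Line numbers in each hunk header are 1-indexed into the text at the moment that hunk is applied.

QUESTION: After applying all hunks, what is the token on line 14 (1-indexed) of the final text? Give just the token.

Hunk 1: at line 3 remove [jmeh,kttm] add [mut,ogb,jryif] -> 13 lines: kdhzj qehu cnrju ovt mut ogb jryif eseq oyp flpo xblxt wte lpg
Hunk 2: at line 9 remove [flpo] add [vhukq,xmzm,mvfq] -> 15 lines: kdhzj qehu cnrju ovt mut ogb jryif eseq oyp vhukq xmzm mvfq xblxt wte lpg
Hunk 3: at line 9 remove [vhukq] add [fljr,jdrel,knsu] -> 17 lines: kdhzj qehu cnrju ovt mut ogb jryif eseq oyp fljr jdrel knsu xmzm mvfq xblxt wte lpg
Hunk 4: at line 10 remove [knsu] add [mphk,sfan,dowm] -> 19 lines: kdhzj qehu cnrju ovt mut ogb jryif eseq oyp fljr jdrel mphk sfan dowm xmzm mvfq xblxt wte lpg
Final line 14: dowm

Answer: dowm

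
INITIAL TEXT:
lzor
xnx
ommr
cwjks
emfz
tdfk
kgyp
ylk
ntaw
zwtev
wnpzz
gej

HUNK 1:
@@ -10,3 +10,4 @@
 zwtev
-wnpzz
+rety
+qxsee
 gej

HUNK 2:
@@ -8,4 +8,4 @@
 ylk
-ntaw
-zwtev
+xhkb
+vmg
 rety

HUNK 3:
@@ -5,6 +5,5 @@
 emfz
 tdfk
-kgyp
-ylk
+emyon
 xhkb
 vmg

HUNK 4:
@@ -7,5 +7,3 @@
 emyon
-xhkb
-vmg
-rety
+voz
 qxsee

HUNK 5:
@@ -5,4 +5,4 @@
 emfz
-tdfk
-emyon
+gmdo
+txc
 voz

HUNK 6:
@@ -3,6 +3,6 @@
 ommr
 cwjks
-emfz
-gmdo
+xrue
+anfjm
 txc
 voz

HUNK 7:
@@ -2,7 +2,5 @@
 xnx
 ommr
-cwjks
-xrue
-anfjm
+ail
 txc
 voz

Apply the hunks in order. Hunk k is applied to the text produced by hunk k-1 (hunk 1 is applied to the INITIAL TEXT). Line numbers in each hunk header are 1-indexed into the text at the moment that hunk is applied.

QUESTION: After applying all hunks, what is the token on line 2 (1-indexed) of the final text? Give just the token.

Hunk 1: at line 10 remove [wnpzz] add [rety,qxsee] -> 13 lines: lzor xnx ommr cwjks emfz tdfk kgyp ylk ntaw zwtev rety qxsee gej
Hunk 2: at line 8 remove [ntaw,zwtev] add [xhkb,vmg] -> 13 lines: lzor xnx ommr cwjks emfz tdfk kgyp ylk xhkb vmg rety qxsee gej
Hunk 3: at line 5 remove [kgyp,ylk] add [emyon] -> 12 lines: lzor xnx ommr cwjks emfz tdfk emyon xhkb vmg rety qxsee gej
Hunk 4: at line 7 remove [xhkb,vmg,rety] add [voz] -> 10 lines: lzor xnx ommr cwjks emfz tdfk emyon voz qxsee gej
Hunk 5: at line 5 remove [tdfk,emyon] add [gmdo,txc] -> 10 lines: lzor xnx ommr cwjks emfz gmdo txc voz qxsee gej
Hunk 6: at line 3 remove [emfz,gmdo] add [xrue,anfjm] -> 10 lines: lzor xnx ommr cwjks xrue anfjm txc voz qxsee gej
Hunk 7: at line 2 remove [cwjks,xrue,anfjm] add [ail] -> 8 lines: lzor xnx ommr ail txc voz qxsee gej
Final line 2: xnx

Answer: xnx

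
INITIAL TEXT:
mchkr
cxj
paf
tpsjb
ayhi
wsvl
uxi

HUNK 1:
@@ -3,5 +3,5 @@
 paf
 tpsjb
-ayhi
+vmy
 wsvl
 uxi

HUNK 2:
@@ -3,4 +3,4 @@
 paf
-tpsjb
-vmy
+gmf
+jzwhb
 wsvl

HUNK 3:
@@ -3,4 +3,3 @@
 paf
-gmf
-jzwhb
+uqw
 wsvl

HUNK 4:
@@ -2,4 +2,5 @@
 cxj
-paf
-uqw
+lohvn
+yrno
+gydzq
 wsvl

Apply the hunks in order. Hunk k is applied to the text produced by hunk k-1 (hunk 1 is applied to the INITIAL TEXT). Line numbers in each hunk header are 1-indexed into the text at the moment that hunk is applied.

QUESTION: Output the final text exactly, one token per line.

Hunk 1: at line 3 remove [ayhi] add [vmy] -> 7 lines: mchkr cxj paf tpsjb vmy wsvl uxi
Hunk 2: at line 3 remove [tpsjb,vmy] add [gmf,jzwhb] -> 7 lines: mchkr cxj paf gmf jzwhb wsvl uxi
Hunk 3: at line 3 remove [gmf,jzwhb] add [uqw] -> 6 lines: mchkr cxj paf uqw wsvl uxi
Hunk 4: at line 2 remove [paf,uqw] add [lohvn,yrno,gydzq] -> 7 lines: mchkr cxj lohvn yrno gydzq wsvl uxi

Answer: mchkr
cxj
lohvn
yrno
gydzq
wsvl
uxi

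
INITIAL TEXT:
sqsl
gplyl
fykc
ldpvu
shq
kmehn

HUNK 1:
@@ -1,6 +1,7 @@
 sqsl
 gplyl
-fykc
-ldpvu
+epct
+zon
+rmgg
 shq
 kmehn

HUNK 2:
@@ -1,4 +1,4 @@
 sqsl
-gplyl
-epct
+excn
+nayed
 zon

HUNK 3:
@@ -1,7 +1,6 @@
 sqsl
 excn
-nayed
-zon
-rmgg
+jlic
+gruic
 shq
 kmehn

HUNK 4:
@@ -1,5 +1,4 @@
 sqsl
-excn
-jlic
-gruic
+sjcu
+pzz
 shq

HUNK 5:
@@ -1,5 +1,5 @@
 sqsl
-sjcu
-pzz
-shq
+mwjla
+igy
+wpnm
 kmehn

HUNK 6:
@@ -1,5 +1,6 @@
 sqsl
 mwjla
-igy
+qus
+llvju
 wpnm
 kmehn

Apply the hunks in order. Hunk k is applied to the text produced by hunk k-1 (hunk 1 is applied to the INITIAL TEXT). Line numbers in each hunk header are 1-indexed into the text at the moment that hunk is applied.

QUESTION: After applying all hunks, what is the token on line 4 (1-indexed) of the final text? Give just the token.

Answer: llvju

Derivation:
Hunk 1: at line 1 remove [fykc,ldpvu] add [epct,zon,rmgg] -> 7 lines: sqsl gplyl epct zon rmgg shq kmehn
Hunk 2: at line 1 remove [gplyl,epct] add [excn,nayed] -> 7 lines: sqsl excn nayed zon rmgg shq kmehn
Hunk 3: at line 1 remove [nayed,zon,rmgg] add [jlic,gruic] -> 6 lines: sqsl excn jlic gruic shq kmehn
Hunk 4: at line 1 remove [excn,jlic,gruic] add [sjcu,pzz] -> 5 lines: sqsl sjcu pzz shq kmehn
Hunk 5: at line 1 remove [sjcu,pzz,shq] add [mwjla,igy,wpnm] -> 5 lines: sqsl mwjla igy wpnm kmehn
Hunk 6: at line 1 remove [igy] add [qus,llvju] -> 6 lines: sqsl mwjla qus llvju wpnm kmehn
Final line 4: llvju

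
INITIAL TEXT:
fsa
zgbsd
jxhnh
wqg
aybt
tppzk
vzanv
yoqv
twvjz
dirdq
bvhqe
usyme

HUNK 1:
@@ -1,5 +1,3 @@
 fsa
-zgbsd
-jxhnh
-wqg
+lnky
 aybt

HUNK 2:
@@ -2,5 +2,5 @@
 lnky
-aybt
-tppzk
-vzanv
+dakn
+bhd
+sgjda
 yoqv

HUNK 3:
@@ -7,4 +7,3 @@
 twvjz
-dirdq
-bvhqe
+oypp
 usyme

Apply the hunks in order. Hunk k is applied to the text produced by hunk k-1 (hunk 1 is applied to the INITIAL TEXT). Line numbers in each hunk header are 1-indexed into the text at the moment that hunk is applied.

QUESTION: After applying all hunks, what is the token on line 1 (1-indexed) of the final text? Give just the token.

Answer: fsa

Derivation:
Hunk 1: at line 1 remove [zgbsd,jxhnh,wqg] add [lnky] -> 10 lines: fsa lnky aybt tppzk vzanv yoqv twvjz dirdq bvhqe usyme
Hunk 2: at line 2 remove [aybt,tppzk,vzanv] add [dakn,bhd,sgjda] -> 10 lines: fsa lnky dakn bhd sgjda yoqv twvjz dirdq bvhqe usyme
Hunk 3: at line 7 remove [dirdq,bvhqe] add [oypp] -> 9 lines: fsa lnky dakn bhd sgjda yoqv twvjz oypp usyme
Final line 1: fsa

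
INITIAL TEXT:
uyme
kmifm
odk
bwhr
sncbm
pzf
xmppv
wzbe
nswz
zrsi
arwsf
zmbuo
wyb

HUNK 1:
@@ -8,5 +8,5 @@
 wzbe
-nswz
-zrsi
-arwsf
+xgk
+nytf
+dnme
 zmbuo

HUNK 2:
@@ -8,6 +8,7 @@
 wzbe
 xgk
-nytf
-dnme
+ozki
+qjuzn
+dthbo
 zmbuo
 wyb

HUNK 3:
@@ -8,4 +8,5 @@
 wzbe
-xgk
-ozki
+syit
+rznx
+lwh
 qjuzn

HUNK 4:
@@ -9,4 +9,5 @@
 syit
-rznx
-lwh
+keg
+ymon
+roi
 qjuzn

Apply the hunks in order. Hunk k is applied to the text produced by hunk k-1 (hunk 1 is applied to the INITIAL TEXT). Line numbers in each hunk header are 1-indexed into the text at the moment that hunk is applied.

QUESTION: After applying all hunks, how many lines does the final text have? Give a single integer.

Answer: 16

Derivation:
Hunk 1: at line 8 remove [nswz,zrsi,arwsf] add [xgk,nytf,dnme] -> 13 lines: uyme kmifm odk bwhr sncbm pzf xmppv wzbe xgk nytf dnme zmbuo wyb
Hunk 2: at line 8 remove [nytf,dnme] add [ozki,qjuzn,dthbo] -> 14 lines: uyme kmifm odk bwhr sncbm pzf xmppv wzbe xgk ozki qjuzn dthbo zmbuo wyb
Hunk 3: at line 8 remove [xgk,ozki] add [syit,rznx,lwh] -> 15 lines: uyme kmifm odk bwhr sncbm pzf xmppv wzbe syit rznx lwh qjuzn dthbo zmbuo wyb
Hunk 4: at line 9 remove [rznx,lwh] add [keg,ymon,roi] -> 16 lines: uyme kmifm odk bwhr sncbm pzf xmppv wzbe syit keg ymon roi qjuzn dthbo zmbuo wyb
Final line count: 16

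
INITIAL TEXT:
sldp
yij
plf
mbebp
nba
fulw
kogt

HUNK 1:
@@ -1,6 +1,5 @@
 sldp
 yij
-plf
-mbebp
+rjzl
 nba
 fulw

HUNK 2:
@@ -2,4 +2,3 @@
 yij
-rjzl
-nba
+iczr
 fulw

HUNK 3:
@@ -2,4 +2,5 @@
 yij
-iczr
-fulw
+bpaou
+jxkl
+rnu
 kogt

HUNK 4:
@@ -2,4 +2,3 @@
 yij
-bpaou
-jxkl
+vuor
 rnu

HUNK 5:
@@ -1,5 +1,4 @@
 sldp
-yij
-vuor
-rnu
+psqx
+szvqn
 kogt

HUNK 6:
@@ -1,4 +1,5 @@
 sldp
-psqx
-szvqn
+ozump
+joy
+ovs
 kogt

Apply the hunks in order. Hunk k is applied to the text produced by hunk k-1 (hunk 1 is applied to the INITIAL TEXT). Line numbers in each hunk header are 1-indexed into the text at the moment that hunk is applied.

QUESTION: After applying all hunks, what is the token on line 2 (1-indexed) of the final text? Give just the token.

Hunk 1: at line 1 remove [plf,mbebp] add [rjzl] -> 6 lines: sldp yij rjzl nba fulw kogt
Hunk 2: at line 2 remove [rjzl,nba] add [iczr] -> 5 lines: sldp yij iczr fulw kogt
Hunk 3: at line 2 remove [iczr,fulw] add [bpaou,jxkl,rnu] -> 6 lines: sldp yij bpaou jxkl rnu kogt
Hunk 4: at line 2 remove [bpaou,jxkl] add [vuor] -> 5 lines: sldp yij vuor rnu kogt
Hunk 5: at line 1 remove [yij,vuor,rnu] add [psqx,szvqn] -> 4 lines: sldp psqx szvqn kogt
Hunk 6: at line 1 remove [psqx,szvqn] add [ozump,joy,ovs] -> 5 lines: sldp ozump joy ovs kogt
Final line 2: ozump

Answer: ozump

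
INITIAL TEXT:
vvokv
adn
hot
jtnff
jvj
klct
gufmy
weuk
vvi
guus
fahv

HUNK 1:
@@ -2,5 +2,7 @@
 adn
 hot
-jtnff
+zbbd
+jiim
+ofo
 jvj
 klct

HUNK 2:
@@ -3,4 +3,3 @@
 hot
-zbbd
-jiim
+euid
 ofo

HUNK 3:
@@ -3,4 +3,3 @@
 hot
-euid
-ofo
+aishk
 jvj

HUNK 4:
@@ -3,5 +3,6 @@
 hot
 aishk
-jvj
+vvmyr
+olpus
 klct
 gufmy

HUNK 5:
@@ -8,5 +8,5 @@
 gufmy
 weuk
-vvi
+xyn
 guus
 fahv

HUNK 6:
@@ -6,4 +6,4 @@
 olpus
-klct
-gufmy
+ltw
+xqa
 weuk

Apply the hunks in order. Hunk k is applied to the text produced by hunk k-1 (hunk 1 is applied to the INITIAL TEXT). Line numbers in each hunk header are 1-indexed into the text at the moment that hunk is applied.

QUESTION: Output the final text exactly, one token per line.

Answer: vvokv
adn
hot
aishk
vvmyr
olpus
ltw
xqa
weuk
xyn
guus
fahv

Derivation:
Hunk 1: at line 2 remove [jtnff] add [zbbd,jiim,ofo] -> 13 lines: vvokv adn hot zbbd jiim ofo jvj klct gufmy weuk vvi guus fahv
Hunk 2: at line 3 remove [zbbd,jiim] add [euid] -> 12 lines: vvokv adn hot euid ofo jvj klct gufmy weuk vvi guus fahv
Hunk 3: at line 3 remove [euid,ofo] add [aishk] -> 11 lines: vvokv adn hot aishk jvj klct gufmy weuk vvi guus fahv
Hunk 4: at line 3 remove [jvj] add [vvmyr,olpus] -> 12 lines: vvokv adn hot aishk vvmyr olpus klct gufmy weuk vvi guus fahv
Hunk 5: at line 8 remove [vvi] add [xyn] -> 12 lines: vvokv adn hot aishk vvmyr olpus klct gufmy weuk xyn guus fahv
Hunk 6: at line 6 remove [klct,gufmy] add [ltw,xqa] -> 12 lines: vvokv adn hot aishk vvmyr olpus ltw xqa weuk xyn guus fahv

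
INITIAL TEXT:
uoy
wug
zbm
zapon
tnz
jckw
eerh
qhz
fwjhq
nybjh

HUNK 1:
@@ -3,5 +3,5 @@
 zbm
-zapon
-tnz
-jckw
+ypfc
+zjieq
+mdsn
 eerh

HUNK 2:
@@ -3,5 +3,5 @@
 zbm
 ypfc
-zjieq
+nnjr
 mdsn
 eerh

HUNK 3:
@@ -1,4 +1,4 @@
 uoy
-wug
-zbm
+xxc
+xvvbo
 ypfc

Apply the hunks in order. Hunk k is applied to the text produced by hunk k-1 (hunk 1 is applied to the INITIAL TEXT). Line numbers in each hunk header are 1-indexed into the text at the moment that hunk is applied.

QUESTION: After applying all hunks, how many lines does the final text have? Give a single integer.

Answer: 10

Derivation:
Hunk 1: at line 3 remove [zapon,tnz,jckw] add [ypfc,zjieq,mdsn] -> 10 lines: uoy wug zbm ypfc zjieq mdsn eerh qhz fwjhq nybjh
Hunk 2: at line 3 remove [zjieq] add [nnjr] -> 10 lines: uoy wug zbm ypfc nnjr mdsn eerh qhz fwjhq nybjh
Hunk 3: at line 1 remove [wug,zbm] add [xxc,xvvbo] -> 10 lines: uoy xxc xvvbo ypfc nnjr mdsn eerh qhz fwjhq nybjh
Final line count: 10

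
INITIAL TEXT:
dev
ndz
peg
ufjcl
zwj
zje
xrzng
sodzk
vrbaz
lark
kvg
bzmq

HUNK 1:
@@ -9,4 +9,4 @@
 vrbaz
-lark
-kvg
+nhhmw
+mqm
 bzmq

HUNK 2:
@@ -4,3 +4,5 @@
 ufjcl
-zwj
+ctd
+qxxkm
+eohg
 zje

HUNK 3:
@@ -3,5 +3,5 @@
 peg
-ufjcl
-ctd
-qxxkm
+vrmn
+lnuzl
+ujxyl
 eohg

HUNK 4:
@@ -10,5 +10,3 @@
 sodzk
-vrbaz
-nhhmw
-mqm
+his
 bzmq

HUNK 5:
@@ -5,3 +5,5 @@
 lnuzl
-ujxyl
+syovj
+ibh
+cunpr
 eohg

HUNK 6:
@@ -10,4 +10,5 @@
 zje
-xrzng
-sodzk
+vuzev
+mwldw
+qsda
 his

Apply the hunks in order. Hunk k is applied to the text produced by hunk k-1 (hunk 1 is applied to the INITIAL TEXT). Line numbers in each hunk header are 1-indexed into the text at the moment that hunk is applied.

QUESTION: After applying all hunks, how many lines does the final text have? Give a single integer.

Answer: 15

Derivation:
Hunk 1: at line 9 remove [lark,kvg] add [nhhmw,mqm] -> 12 lines: dev ndz peg ufjcl zwj zje xrzng sodzk vrbaz nhhmw mqm bzmq
Hunk 2: at line 4 remove [zwj] add [ctd,qxxkm,eohg] -> 14 lines: dev ndz peg ufjcl ctd qxxkm eohg zje xrzng sodzk vrbaz nhhmw mqm bzmq
Hunk 3: at line 3 remove [ufjcl,ctd,qxxkm] add [vrmn,lnuzl,ujxyl] -> 14 lines: dev ndz peg vrmn lnuzl ujxyl eohg zje xrzng sodzk vrbaz nhhmw mqm bzmq
Hunk 4: at line 10 remove [vrbaz,nhhmw,mqm] add [his] -> 12 lines: dev ndz peg vrmn lnuzl ujxyl eohg zje xrzng sodzk his bzmq
Hunk 5: at line 5 remove [ujxyl] add [syovj,ibh,cunpr] -> 14 lines: dev ndz peg vrmn lnuzl syovj ibh cunpr eohg zje xrzng sodzk his bzmq
Hunk 6: at line 10 remove [xrzng,sodzk] add [vuzev,mwldw,qsda] -> 15 lines: dev ndz peg vrmn lnuzl syovj ibh cunpr eohg zje vuzev mwldw qsda his bzmq
Final line count: 15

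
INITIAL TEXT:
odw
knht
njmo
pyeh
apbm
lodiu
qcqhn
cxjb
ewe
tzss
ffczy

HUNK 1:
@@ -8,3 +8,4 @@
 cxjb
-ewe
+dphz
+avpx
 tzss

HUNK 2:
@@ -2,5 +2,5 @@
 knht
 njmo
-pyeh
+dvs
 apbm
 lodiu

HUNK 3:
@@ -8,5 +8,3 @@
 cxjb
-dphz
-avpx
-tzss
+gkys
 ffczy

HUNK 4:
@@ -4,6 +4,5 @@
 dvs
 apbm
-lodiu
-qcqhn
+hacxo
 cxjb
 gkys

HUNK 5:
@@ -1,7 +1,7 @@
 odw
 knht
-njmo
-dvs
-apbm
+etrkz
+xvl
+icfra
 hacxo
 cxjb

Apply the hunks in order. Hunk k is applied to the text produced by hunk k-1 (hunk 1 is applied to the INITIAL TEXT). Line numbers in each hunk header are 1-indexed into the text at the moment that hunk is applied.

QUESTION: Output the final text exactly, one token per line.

Answer: odw
knht
etrkz
xvl
icfra
hacxo
cxjb
gkys
ffczy

Derivation:
Hunk 1: at line 8 remove [ewe] add [dphz,avpx] -> 12 lines: odw knht njmo pyeh apbm lodiu qcqhn cxjb dphz avpx tzss ffczy
Hunk 2: at line 2 remove [pyeh] add [dvs] -> 12 lines: odw knht njmo dvs apbm lodiu qcqhn cxjb dphz avpx tzss ffczy
Hunk 3: at line 8 remove [dphz,avpx,tzss] add [gkys] -> 10 lines: odw knht njmo dvs apbm lodiu qcqhn cxjb gkys ffczy
Hunk 4: at line 4 remove [lodiu,qcqhn] add [hacxo] -> 9 lines: odw knht njmo dvs apbm hacxo cxjb gkys ffczy
Hunk 5: at line 1 remove [njmo,dvs,apbm] add [etrkz,xvl,icfra] -> 9 lines: odw knht etrkz xvl icfra hacxo cxjb gkys ffczy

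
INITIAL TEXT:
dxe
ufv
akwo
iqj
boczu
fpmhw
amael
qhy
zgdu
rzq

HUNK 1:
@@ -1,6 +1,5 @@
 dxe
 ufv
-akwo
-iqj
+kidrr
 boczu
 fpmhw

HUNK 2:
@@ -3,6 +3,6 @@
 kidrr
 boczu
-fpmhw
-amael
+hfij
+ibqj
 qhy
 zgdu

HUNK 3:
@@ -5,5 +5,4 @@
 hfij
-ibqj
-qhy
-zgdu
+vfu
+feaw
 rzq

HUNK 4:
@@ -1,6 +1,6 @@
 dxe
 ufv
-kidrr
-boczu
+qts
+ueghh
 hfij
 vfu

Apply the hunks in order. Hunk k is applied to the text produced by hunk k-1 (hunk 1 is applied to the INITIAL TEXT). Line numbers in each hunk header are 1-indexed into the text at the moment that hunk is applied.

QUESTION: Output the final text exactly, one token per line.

Answer: dxe
ufv
qts
ueghh
hfij
vfu
feaw
rzq

Derivation:
Hunk 1: at line 1 remove [akwo,iqj] add [kidrr] -> 9 lines: dxe ufv kidrr boczu fpmhw amael qhy zgdu rzq
Hunk 2: at line 3 remove [fpmhw,amael] add [hfij,ibqj] -> 9 lines: dxe ufv kidrr boczu hfij ibqj qhy zgdu rzq
Hunk 3: at line 5 remove [ibqj,qhy,zgdu] add [vfu,feaw] -> 8 lines: dxe ufv kidrr boczu hfij vfu feaw rzq
Hunk 4: at line 1 remove [kidrr,boczu] add [qts,ueghh] -> 8 lines: dxe ufv qts ueghh hfij vfu feaw rzq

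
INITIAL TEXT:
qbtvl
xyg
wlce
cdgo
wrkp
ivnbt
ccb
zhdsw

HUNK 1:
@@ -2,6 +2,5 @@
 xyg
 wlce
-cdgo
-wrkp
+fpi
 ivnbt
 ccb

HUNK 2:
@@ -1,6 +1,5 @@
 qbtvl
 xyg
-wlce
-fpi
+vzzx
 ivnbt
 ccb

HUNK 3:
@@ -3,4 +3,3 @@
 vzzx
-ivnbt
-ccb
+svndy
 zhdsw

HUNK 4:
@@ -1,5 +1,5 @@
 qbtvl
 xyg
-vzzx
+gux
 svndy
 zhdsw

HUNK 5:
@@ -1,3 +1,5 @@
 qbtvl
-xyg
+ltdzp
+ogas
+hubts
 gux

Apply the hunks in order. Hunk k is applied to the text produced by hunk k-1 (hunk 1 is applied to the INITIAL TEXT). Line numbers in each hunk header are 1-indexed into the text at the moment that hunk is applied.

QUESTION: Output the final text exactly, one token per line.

Answer: qbtvl
ltdzp
ogas
hubts
gux
svndy
zhdsw

Derivation:
Hunk 1: at line 2 remove [cdgo,wrkp] add [fpi] -> 7 lines: qbtvl xyg wlce fpi ivnbt ccb zhdsw
Hunk 2: at line 1 remove [wlce,fpi] add [vzzx] -> 6 lines: qbtvl xyg vzzx ivnbt ccb zhdsw
Hunk 3: at line 3 remove [ivnbt,ccb] add [svndy] -> 5 lines: qbtvl xyg vzzx svndy zhdsw
Hunk 4: at line 1 remove [vzzx] add [gux] -> 5 lines: qbtvl xyg gux svndy zhdsw
Hunk 5: at line 1 remove [xyg] add [ltdzp,ogas,hubts] -> 7 lines: qbtvl ltdzp ogas hubts gux svndy zhdsw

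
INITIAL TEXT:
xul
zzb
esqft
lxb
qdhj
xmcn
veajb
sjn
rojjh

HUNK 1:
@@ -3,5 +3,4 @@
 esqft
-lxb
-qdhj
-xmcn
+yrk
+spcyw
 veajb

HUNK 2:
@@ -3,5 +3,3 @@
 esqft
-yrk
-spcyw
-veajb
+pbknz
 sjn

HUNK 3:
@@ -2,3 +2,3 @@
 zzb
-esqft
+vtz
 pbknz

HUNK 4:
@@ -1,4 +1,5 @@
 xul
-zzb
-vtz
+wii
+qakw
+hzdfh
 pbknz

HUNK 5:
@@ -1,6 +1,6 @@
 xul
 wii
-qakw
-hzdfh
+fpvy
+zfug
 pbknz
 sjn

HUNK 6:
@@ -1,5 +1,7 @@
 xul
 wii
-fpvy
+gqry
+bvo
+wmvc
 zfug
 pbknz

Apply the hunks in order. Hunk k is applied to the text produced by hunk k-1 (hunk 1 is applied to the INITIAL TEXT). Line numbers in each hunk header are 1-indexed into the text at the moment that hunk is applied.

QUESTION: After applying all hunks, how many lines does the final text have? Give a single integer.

Answer: 9

Derivation:
Hunk 1: at line 3 remove [lxb,qdhj,xmcn] add [yrk,spcyw] -> 8 lines: xul zzb esqft yrk spcyw veajb sjn rojjh
Hunk 2: at line 3 remove [yrk,spcyw,veajb] add [pbknz] -> 6 lines: xul zzb esqft pbknz sjn rojjh
Hunk 3: at line 2 remove [esqft] add [vtz] -> 6 lines: xul zzb vtz pbknz sjn rojjh
Hunk 4: at line 1 remove [zzb,vtz] add [wii,qakw,hzdfh] -> 7 lines: xul wii qakw hzdfh pbknz sjn rojjh
Hunk 5: at line 1 remove [qakw,hzdfh] add [fpvy,zfug] -> 7 lines: xul wii fpvy zfug pbknz sjn rojjh
Hunk 6: at line 1 remove [fpvy] add [gqry,bvo,wmvc] -> 9 lines: xul wii gqry bvo wmvc zfug pbknz sjn rojjh
Final line count: 9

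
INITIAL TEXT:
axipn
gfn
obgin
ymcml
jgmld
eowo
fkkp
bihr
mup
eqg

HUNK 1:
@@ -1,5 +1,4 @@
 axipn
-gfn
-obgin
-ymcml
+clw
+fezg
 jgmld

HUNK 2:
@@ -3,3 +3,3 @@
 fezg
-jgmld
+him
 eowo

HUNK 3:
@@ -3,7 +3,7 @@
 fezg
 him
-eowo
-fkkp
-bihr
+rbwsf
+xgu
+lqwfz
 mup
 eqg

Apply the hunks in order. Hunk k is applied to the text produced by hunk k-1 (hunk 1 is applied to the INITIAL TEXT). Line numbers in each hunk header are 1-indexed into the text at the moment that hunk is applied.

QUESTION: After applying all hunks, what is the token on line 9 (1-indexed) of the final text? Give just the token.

Answer: eqg

Derivation:
Hunk 1: at line 1 remove [gfn,obgin,ymcml] add [clw,fezg] -> 9 lines: axipn clw fezg jgmld eowo fkkp bihr mup eqg
Hunk 2: at line 3 remove [jgmld] add [him] -> 9 lines: axipn clw fezg him eowo fkkp bihr mup eqg
Hunk 3: at line 3 remove [eowo,fkkp,bihr] add [rbwsf,xgu,lqwfz] -> 9 lines: axipn clw fezg him rbwsf xgu lqwfz mup eqg
Final line 9: eqg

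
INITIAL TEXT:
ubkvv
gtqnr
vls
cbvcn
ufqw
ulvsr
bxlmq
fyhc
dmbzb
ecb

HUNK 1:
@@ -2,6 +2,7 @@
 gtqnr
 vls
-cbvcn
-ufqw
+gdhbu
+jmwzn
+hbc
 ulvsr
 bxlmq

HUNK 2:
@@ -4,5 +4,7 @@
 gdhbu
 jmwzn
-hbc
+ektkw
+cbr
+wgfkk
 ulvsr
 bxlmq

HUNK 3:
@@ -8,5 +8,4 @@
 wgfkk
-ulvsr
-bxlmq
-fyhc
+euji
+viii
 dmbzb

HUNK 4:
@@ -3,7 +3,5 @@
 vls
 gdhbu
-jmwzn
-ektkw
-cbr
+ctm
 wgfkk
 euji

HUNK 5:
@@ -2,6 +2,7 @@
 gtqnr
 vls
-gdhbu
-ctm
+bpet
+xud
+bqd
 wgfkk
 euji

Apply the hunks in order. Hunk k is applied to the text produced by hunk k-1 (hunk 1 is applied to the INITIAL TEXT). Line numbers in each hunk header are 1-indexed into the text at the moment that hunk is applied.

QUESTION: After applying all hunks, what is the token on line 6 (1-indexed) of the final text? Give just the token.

Hunk 1: at line 2 remove [cbvcn,ufqw] add [gdhbu,jmwzn,hbc] -> 11 lines: ubkvv gtqnr vls gdhbu jmwzn hbc ulvsr bxlmq fyhc dmbzb ecb
Hunk 2: at line 4 remove [hbc] add [ektkw,cbr,wgfkk] -> 13 lines: ubkvv gtqnr vls gdhbu jmwzn ektkw cbr wgfkk ulvsr bxlmq fyhc dmbzb ecb
Hunk 3: at line 8 remove [ulvsr,bxlmq,fyhc] add [euji,viii] -> 12 lines: ubkvv gtqnr vls gdhbu jmwzn ektkw cbr wgfkk euji viii dmbzb ecb
Hunk 4: at line 3 remove [jmwzn,ektkw,cbr] add [ctm] -> 10 lines: ubkvv gtqnr vls gdhbu ctm wgfkk euji viii dmbzb ecb
Hunk 5: at line 2 remove [gdhbu,ctm] add [bpet,xud,bqd] -> 11 lines: ubkvv gtqnr vls bpet xud bqd wgfkk euji viii dmbzb ecb
Final line 6: bqd

Answer: bqd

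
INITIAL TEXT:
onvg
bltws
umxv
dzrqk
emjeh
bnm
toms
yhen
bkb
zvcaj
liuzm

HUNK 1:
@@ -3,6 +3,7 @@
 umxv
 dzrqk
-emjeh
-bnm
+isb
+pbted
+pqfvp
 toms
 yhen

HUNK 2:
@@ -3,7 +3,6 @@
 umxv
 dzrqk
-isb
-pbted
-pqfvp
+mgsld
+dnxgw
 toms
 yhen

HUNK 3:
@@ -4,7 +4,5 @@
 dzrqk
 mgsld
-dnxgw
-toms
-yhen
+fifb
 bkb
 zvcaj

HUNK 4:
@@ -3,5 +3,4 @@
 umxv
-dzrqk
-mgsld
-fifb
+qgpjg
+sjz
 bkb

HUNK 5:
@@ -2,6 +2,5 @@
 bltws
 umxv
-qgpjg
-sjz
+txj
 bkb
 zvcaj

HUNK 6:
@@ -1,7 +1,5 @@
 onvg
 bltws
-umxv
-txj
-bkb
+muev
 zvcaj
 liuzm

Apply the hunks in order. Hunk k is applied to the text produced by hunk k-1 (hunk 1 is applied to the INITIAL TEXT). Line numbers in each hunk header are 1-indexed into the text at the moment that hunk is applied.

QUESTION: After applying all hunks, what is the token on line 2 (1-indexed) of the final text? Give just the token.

Answer: bltws

Derivation:
Hunk 1: at line 3 remove [emjeh,bnm] add [isb,pbted,pqfvp] -> 12 lines: onvg bltws umxv dzrqk isb pbted pqfvp toms yhen bkb zvcaj liuzm
Hunk 2: at line 3 remove [isb,pbted,pqfvp] add [mgsld,dnxgw] -> 11 lines: onvg bltws umxv dzrqk mgsld dnxgw toms yhen bkb zvcaj liuzm
Hunk 3: at line 4 remove [dnxgw,toms,yhen] add [fifb] -> 9 lines: onvg bltws umxv dzrqk mgsld fifb bkb zvcaj liuzm
Hunk 4: at line 3 remove [dzrqk,mgsld,fifb] add [qgpjg,sjz] -> 8 lines: onvg bltws umxv qgpjg sjz bkb zvcaj liuzm
Hunk 5: at line 2 remove [qgpjg,sjz] add [txj] -> 7 lines: onvg bltws umxv txj bkb zvcaj liuzm
Hunk 6: at line 1 remove [umxv,txj,bkb] add [muev] -> 5 lines: onvg bltws muev zvcaj liuzm
Final line 2: bltws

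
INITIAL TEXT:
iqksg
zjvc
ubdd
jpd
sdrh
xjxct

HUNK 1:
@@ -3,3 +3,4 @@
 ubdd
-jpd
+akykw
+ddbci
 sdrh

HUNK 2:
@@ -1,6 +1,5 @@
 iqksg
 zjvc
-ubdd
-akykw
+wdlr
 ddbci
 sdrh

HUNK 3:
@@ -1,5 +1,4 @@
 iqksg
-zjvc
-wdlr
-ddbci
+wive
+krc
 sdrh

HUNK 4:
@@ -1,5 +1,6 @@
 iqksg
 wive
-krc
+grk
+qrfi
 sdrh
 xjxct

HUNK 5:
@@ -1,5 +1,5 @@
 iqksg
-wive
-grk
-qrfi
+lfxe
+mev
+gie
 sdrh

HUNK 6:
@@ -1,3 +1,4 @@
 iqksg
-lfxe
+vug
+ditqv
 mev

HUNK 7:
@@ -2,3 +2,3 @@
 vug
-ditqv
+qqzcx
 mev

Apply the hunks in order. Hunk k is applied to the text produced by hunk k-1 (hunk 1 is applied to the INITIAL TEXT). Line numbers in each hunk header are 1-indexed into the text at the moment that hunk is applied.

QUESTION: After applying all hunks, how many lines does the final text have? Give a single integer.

Answer: 7

Derivation:
Hunk 1: at line 3 remove [jpd] add [akykw,ddbci] -> 7 lines: iqksg zjvc ubdd akykw ddbci sdrh xjxct
Hunk 2: at line 1 remove [ubdd,akykw] add [wdlr] -> 6 lines: iqksg zjvc wdlr ddbci sdrh xjxct
Hunk 3: at line 1 remove [zjvc,wdlr,ddbci] add [wive,krc] -> 5 lines: iqksg wive krc sdrh xjxct
Hunk 4: at line 1 remove [krc] add [grk,qrfi] -> 6 lines: iqksg wive grk qrfi sdrh xjxct
Hunk 5: at line 1 remove [wive,grk,qrfi] add [lfxe,mev,gie] -> 6 lines: iqksg lfxe mev gie sdrh xjxct
Hunk 6: at line 1 remove [lfxe] add [vug,ditqv] -> 7 lines: iqksg vug ditqv mev gie sdrh xjxct
Hunk 7: at line 2 remove [ditqv] add [qqzcx] -> 7 lines: iqksg vug qqzcx mev gie sdrh xjxct
Final line count: 7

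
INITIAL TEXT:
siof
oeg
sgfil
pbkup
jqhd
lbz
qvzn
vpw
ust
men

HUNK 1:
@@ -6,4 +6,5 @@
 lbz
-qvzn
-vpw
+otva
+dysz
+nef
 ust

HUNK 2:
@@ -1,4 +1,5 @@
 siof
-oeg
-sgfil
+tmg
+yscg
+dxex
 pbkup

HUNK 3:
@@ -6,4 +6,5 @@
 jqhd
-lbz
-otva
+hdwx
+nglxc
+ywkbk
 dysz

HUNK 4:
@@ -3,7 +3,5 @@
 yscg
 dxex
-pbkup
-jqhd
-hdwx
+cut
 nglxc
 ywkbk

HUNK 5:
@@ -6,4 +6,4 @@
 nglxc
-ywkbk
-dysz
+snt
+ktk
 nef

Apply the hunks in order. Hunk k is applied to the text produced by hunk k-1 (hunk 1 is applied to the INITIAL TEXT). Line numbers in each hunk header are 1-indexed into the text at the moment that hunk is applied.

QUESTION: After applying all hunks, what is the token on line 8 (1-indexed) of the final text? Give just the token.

Answer: ktk

Derivation:
Hunk 1: at line 6 remove [qvzn,vpw] add [otva,dysz,nef] -> 11 lines: siof oeg sgfil pbkup jqhd lbz otva dysz nef ust men
Hunk 2: at line 1 remove [oeg,sgfil] add [tmg,yscg,dxex] -> 12 lines: siof tmg yscg dxex pbkup jqhd lbz otva dysz nef ust men
Hunk 3: at line 6 remove [lbz,otva] add [hdwx,nglxc,ywkbk] -> 13 lines: siof tmg yscg dxex pbkup jqhd hdwx nglxc ywkbk dysz nef ust men
Hunk 4: at line 3 remove [pbkup,jqhd,hdwx] add [cut] -> 11 lines: siof tmg yscg dxex cut nglxc ywkbk dysz nef ust men
Hunk 5: at line 6 remove [ywkbk,dysz] add [snt,ktk] -> 11 lines: siof tmg yscg dxex cut nglxc snt ktk nef ust men
Final line 8: ktk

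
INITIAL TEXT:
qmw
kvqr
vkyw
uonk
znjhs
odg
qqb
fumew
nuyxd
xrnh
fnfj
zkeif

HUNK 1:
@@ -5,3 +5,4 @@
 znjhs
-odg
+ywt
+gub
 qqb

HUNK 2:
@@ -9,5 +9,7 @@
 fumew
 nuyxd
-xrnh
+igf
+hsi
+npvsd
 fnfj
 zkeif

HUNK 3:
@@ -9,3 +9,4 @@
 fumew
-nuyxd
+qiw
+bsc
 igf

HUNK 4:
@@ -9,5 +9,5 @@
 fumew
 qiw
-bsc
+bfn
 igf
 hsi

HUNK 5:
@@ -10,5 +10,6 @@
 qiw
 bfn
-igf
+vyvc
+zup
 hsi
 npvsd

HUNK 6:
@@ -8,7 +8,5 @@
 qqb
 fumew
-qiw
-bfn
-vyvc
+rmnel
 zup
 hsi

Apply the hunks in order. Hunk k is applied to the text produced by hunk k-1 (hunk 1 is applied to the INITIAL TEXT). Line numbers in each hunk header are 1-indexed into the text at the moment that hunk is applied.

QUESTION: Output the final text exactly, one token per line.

Hunk 1: at line 5 remove [odg] add [ywt,gub] -> 13 lines: qmw kvqr vkyw uonk znjhs ywt gub qqb fumew nuyxd xrnh fnfj zkeif
Hunk 2: at line 9 remove [xrnh] add [igf,hsi,npvsd] -> 15 lines: qmw kvqr vkyw uonk znjhs ywt gub qqb fumew nuyxd igf hsi npvsd fnfj zkeif
Hunk 3: at line 9 remove [nuyxd] add [qiw,bsc] -> 16 lines: qmw kvqr vkyw uonk znjhs ywt gub qqb fumew qiw bsc igf hsi npvsd fnfj zkeif
Hunk 4: at line 9 remove [bsc] add [bfn] -> 16 lines: qmw kvqr vkyw uonk znjhs ywt gub qqb fumew qiw bfn igf hsi npvsd fnfj zkeif
Hunk 5: at line 10 remove [igf] add [vyvc,zup] -> 17 lines: qmw kvqr vkyw uonk znjhs ywt gub qqb fumew qiw bfn vyvc zup hsi npvsd fnfj zkeif
Hunk 6: at line 8 remove [qiw,bfn,vyvc] add [rmnel] -> 15 lines: qmw kvqr vkyw uonk znjhs ywt gub qqb fumew rmnel zup hsi npvsd fnfj zkeif

Answer: qmw
kvqr
vkyw
uonk
znjhs
ywt
gub
qqb
fumew
rmnel
zup
hsi
npvsd
fnfj
zkeif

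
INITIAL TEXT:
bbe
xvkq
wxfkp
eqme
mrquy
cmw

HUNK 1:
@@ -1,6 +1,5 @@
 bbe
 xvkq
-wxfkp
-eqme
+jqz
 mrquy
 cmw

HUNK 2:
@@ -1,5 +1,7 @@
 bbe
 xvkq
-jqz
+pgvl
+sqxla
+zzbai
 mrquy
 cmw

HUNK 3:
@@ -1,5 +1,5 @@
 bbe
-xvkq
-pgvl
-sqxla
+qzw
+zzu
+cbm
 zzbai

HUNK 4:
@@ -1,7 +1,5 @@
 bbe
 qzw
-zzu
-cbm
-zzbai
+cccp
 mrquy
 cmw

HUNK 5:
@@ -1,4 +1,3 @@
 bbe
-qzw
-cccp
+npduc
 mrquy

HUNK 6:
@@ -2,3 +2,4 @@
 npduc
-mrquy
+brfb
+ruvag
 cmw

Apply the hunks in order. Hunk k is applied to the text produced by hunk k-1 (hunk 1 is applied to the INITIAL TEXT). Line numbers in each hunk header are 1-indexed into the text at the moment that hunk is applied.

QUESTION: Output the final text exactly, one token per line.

Answer: bbe
npduc
brfb
ruvag
cmw

Derivation:
Hunk 1: at line 1 remove [wxfkp,eqme] add [jqz] -> 5 lines: bbe xvkq jqz mrquy cmw
Hunk 2: at line 1 remove [jqz] add [pgvl,sqxla,zzbai] -> 7 lines: bbe xvkq pgvl sqxla zzbai mrquy cmw
Hunk 3: at line 1 remove [xvkq,pgvl,sqxla] add [qzw,zzu,cbm] -> 7 lines: bbe qzw zzu cbm zzbai mrquy cmw
Hunk 4: at line 1 remove [zzu,cbm,zzbai] add [cccp] -> 5 lines: bbe qzw cccp mrquy cmw
Hunk 5: at line 1 remove [qzw,cccp] add [npduc] -> 4 lines: bbe npduc mrquy cmw
Hunk 6: at line 2 remove [mrquy] add [brfb,ruvag] -> 5 lines: bbe npduc brfb ruvag cmw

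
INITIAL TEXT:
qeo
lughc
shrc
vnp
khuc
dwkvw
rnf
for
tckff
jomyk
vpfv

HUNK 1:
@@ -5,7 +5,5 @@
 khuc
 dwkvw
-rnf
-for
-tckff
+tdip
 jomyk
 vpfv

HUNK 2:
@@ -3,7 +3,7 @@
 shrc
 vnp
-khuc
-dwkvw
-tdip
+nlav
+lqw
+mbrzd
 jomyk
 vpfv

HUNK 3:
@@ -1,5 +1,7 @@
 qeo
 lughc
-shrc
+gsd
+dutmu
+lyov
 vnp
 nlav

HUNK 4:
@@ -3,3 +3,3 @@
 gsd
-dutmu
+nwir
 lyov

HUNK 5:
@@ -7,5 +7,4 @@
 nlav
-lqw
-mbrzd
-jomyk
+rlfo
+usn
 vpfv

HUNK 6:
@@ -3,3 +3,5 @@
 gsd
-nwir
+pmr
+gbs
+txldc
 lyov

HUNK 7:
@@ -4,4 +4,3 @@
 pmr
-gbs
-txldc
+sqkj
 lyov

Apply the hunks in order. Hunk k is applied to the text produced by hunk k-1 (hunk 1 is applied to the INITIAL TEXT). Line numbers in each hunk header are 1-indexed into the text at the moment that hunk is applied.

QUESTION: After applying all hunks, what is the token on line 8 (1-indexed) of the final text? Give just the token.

Hunk 1: at line 5 remove [rnf,for,tckff] add [tdip] -> 9 lines: qeo lughc shrc vnp khuc dwkvw tdip jomyk vpfv
Hunk 2: at line 3 remove [khuc,dwkvw,tdip] add [nlav,lqw,mbrzd] -> 9 lines: qeo lughc shrc vnp nlav lqw mbrzd jomyk vpfv
Hunk 3: at line 1 remove [shrc] add [gsd,dutmu,lyov] -> 11 lines: qeo lughc gsd dutmu lyov vnp nlav lqw mbrzd jomyk vpfv
Hunk 4: at line 3 remove [dutmu] add [nwir] -> 11 lines: qeo lughc gsd nwir lyov vnp nlav lqw mbrzd jomyk vpfv
Hunk 5: at line 7 remove [lqw,mbrzd,jomyk] add [rlfo,usn] -> 10 lines: qeo lughc gsd nwir lyov vnp nlav rlfo usn vpfv
Hunk 6: at line 3 remove [nwir] add [pmr,gbs,txldc] -> 12 lines: qeo lughc gsd pmr gbs txldc lyov vnp nlav rlfo usn vpfv
Hunk 7: at line 4 remove [gbs,txldc] add [sqkj] -> 11 lines: qeo lughc gsd pmr sqkj lyov vnp nlav rlfo usn vpfv
Final line 8: nlav

Answer: nlav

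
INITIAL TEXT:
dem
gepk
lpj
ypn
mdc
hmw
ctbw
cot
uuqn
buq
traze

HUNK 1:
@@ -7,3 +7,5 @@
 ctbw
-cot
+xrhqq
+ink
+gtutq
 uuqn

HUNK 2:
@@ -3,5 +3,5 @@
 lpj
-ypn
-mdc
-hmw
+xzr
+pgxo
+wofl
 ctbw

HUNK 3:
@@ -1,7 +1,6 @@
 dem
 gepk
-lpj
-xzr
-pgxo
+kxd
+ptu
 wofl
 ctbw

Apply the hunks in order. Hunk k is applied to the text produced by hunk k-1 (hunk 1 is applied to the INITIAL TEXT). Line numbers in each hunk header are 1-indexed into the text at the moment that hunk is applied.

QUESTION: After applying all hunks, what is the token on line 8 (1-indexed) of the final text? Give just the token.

Hunk 1: at line 7 remove [cot] add [xrhqq,ink,gtutq] -> 13 lines: dem gepk lpj ypn mdc hmw ctbw xrhqq ink gtutq uuqn buq traze
Hunk 2: at line 3 remove [ypn,mdc,hmw] add [xzr,pgxo,wofl] -> 13 lines: dem gepk lpj xzr pgxo wofl ctbw xrhqq ink gtutq uuqn buq traze
Hunk 3: at line 1 remove [lpj,xzr,pgxo] add [kxd,ptu] -> 12 lines: dem gepk kxd ptu wofl ctbw xrhqq ink gtutq uuqn buq traze
Final line 8: ink

Answer: ink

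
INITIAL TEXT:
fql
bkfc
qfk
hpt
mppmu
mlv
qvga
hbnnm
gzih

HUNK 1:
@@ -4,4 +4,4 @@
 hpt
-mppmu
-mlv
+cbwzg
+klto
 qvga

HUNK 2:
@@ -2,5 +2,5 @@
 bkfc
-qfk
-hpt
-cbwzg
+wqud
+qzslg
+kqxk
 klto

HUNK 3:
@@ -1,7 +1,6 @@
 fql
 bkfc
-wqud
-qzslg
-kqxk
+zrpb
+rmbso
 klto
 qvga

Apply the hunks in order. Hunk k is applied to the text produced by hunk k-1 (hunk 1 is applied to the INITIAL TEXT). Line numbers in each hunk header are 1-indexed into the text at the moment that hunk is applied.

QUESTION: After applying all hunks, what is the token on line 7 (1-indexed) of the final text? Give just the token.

Hunk 1: at line 4 remove [mppmu,mlv] add [cbwzg,klto] -> 9 lines: fql bkfc qfk hpt cbwzg klto qvga hbnnm gzih
Hunk 2: at line 2 remove [qfk,hpt,cbwzg] add [wqud,qzslg,kqxk] -> 9 lines: fql bkfc wqud qzslg kqxk klto qvga hbnnm gzih
Hunk 3: at line 1 remove [wqud,qzslg,kqxk] add [zrpb,rmbso] -> 8 lines: fql bkfc zrpb rmbso klto qvga hbnnm gzih
Final line 7: hbnnm

Answer: hbnnm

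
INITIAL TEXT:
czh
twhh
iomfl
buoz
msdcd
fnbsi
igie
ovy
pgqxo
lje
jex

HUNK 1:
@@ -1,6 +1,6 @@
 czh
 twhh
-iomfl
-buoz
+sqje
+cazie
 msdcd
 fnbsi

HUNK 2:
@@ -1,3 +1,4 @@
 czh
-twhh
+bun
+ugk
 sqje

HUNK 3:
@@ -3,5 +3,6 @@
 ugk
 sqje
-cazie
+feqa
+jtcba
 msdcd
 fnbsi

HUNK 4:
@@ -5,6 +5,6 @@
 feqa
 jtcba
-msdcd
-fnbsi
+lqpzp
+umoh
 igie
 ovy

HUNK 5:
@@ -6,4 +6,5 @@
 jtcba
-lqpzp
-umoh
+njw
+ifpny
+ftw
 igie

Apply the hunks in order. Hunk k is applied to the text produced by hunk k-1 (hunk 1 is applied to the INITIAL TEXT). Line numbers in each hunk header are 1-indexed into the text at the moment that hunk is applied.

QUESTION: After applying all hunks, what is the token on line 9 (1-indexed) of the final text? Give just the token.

Hunk 1: at line 1 remove [iomfl,buoz] add [sqje,cazie] -> 11 lines: czh twhh sqje cazie msdcd fnbsi igie ovy pgqxo lje jex
Hunk 2: at line 1 remove [twhh] add [bun,ugk] -> 12 lines: czh bun ugk sqje cazie msdcd fnbsi igie ovy pgqxo lje jex
Hunk 3: at line 3 remove [cazie] add [feqa,jtcba] -> 13 lines: czh bun ugk sqje feqa jtcba msdcd fnbsi igie ovy pgqxo lje jex
Hunk 4: at line 5 remove [msdcd,fnbsi] add [lqpzp,umoh] -> 13 lines: czh bun ugk sqje feqa jtcba lqpzp umoh igie ovy pgqxo lje jex
Hunk 5: at line 6 remove [lqpzp,umoh] add [njw,ifpny,ftw] -> 14 lines: czh bun ugk sqje feqa jtcba njw ifpny ftw igie ovy pgqxo lje jex
Final line 9: ftw

Answer: ftw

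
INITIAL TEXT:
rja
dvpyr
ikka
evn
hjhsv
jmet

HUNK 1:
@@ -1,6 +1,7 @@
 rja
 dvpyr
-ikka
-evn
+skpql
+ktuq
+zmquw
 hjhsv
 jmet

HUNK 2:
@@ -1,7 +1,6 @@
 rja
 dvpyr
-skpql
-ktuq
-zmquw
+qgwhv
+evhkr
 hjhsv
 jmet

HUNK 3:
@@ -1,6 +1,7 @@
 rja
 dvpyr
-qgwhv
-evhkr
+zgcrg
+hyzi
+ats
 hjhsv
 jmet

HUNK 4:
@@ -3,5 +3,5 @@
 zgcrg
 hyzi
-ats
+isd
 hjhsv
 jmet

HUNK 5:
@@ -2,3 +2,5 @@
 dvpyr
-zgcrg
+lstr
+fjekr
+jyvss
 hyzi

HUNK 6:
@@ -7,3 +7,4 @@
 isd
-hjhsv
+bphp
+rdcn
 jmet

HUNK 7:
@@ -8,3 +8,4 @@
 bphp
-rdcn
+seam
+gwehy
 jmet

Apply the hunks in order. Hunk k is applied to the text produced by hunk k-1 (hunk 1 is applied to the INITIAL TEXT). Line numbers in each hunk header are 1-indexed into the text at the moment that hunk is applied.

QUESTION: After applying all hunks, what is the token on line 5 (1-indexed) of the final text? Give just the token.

Answer: jyvss

Derivation:
Hunk 1: at line 1 remove [ikka,evn] add [skpql,ktuq,zmquw] -> 7 lines: rja dvpyr skpql ktuq zmquw hjhsv jmet
Hunk 2: at line 1 remove [skpql,ktuq,zmquw] add [qgwhv,evhkr] -> 6 lines: rja dvpyr qgwhv evhkr hjhsv jmet
Hunk 3: at line 1 remove [qgwhv,evhkr] add [zgcrg,hyzi,ats] -> 7 lines: rja dvpyr zgcrg hyzi ats hjhsv jmet
Hunk 4: at line 3 remove [ats] add [isd] -> 7 lines: rja dvpyr zgcrg hyzi isd hjhsv jmet
Hunk 5: at line 2 remove [zgcrg] add [lstr,fjekr,jyvss] -> 9 lines: rja dvpyr lstr fjekr jyvss hyzi isd hjhsv jmet
Hunk 6: at line 7 remove [hjhsv] add [bphp,rdcn] -> 10 lines: rja dvpyr lstr fjekr jyvss hyzi isd bphp rdcn jmet
Hunk 7: at line 8 remove [rdcn] add [seam,gwehy] -> 11 lines: rja dvpyr lstr fjekr jyvss hyzi isd bphp seam gwehy jmet
Final line 5: jyvss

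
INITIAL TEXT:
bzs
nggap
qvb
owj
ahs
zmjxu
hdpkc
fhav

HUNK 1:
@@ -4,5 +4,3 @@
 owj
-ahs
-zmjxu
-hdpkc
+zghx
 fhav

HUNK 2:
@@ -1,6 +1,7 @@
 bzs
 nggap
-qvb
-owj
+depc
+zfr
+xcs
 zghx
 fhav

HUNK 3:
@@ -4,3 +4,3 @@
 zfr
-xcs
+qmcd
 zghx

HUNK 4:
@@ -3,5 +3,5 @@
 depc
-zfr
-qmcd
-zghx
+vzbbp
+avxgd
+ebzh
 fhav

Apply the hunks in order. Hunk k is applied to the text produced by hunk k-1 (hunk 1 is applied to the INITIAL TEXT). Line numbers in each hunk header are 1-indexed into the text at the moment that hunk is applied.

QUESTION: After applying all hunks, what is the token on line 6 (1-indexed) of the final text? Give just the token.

Answer: ebzh

Derivation:
Hunk 1: at line 4 remove [ahs,zmjxu,hdpkc] add [zghx] -> 6 lines: bzs nggap qvb owj zghx fhav
Hunk 2: at line 1 remove [qvb,owj] add [depc,zfr,xcs] -> 7 lines: bzs nggap depc zfr xcs zghx fhav
Hunk 3: at line 4 remove [xcs] add [qmcd] -> 7 lines: bzs nggap depc zfr qmcd zghx fhav
Hunk 4: at line 3 remove [zfr,qmcd,zghx] add [vzbbp,avxgd,ebzh] -> 7 lines: bzs nggap depc vzbbp avxgd ebzh fhav
Final line 6: ebzh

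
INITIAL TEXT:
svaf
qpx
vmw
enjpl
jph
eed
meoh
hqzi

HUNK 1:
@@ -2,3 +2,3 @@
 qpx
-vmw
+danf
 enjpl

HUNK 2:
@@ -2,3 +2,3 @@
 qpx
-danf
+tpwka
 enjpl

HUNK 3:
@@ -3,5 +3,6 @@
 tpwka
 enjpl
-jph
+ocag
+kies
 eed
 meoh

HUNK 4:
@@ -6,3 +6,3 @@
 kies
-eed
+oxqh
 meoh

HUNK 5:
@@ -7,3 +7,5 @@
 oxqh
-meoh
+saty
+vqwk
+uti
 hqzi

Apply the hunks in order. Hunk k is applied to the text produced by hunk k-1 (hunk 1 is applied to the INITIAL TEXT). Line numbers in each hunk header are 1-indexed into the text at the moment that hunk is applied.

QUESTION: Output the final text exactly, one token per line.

Hunk 1: at line 2 remove [vmw] add [danf] -> 8 lines: svaf qpx danf enjpl jph eed meoh hqzi
Hunk 2: at line 2 remove [danf] add [tpwka] -> 8 lines: svaf qpx tpwka enjpl jph eed meoh hqzi
Hunk 3: at line 3 remove [jph] add [ocag,kies] -> 9 lines: svaf qpx tpwka enjpl ocag kies eed meoh hqzi
Hunk 4: at line 6 remove [eed] add [oxqh] -> 9 lines: svaf qpx tpwka enjpl ocag kies oxqh meoh hqzi
Hunk 5: at line 7 remove [meoh] add [saty,vqwk,uti] -> 11 lines: svaf qpx tpwka enjpl ocag kies oxqh saty vqwk uti hqzi

Answer: svaf
qpx
tpwka
enjpl
ocag
kies
oxqh
saty
vqwk
uti
hqzi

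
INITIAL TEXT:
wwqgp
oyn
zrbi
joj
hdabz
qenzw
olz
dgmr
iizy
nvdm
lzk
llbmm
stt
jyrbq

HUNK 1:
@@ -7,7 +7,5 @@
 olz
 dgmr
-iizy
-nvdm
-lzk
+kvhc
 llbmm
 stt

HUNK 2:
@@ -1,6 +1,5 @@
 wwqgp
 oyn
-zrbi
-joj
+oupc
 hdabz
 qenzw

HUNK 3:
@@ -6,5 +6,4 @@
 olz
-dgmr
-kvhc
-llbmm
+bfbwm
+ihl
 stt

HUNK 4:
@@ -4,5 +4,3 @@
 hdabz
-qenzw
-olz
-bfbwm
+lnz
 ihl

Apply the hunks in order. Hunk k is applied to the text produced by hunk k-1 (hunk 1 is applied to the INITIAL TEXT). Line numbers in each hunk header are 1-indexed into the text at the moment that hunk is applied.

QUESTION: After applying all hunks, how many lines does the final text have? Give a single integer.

Hunk 1: at line 7 remove [iizy,nvdm,lzk] add [kvhc] -> 12 lines: wwqgp oyn zrbi joj hdabz qenzw olz dgmr kvhc llbmm stt jyrbq
Hunk 2: at line 1 remove [zrbi,joj] add [oupc] -> 11 lines: wwqgp oyn oupc hdabz qenzw olz dgmr kvhc llbmm stt jyrbq
Hunk 3: at line 6 remove [dgmr,kvhc,llbmm] add [bfbwm,ihl] -> 10 lines: wwqgp oyn oupc hdabz qenzw olz bfbwm ihl stt jyrbq
Hunk 4: at line 4 remove [qenzw,olz,bfbwm] add [lnz] -> 8 lines: wwqgp oyn oupc hdabz lnz ihl stt jyrbq
Final line count: 8

Answer: 8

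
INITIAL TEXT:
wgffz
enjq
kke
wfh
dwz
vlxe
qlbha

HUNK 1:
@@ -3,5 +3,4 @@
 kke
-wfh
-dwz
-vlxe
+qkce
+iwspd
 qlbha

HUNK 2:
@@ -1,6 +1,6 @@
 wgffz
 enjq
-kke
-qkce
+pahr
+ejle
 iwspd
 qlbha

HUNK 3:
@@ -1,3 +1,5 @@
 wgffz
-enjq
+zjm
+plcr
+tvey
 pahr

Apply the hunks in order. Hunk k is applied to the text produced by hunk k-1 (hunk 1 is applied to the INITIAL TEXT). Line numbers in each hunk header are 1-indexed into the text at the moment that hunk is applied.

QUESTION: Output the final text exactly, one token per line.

Hunk 1: at line 3 remove [wfh,dwz,vlxe] add [qkce,iwspd] -> 6 lines: wgffz enjq kke qkce iwspd qlbha
Hunk 2: at line 1 remove [kke,qkce] add [pahr,ejle] -> 6 lines: wgffz enjq pahr ejle iwspd qlbha
Hunk 3: at line 1 remove [enjq] add [zjm,plcr,tvey] -> 8 lines: wgffz zjm plcr tvey pahr ejle iwspd qlbha

Answer: wgffz
zjm
plcr
tvey
pahr
ejle
iwspd
qlbha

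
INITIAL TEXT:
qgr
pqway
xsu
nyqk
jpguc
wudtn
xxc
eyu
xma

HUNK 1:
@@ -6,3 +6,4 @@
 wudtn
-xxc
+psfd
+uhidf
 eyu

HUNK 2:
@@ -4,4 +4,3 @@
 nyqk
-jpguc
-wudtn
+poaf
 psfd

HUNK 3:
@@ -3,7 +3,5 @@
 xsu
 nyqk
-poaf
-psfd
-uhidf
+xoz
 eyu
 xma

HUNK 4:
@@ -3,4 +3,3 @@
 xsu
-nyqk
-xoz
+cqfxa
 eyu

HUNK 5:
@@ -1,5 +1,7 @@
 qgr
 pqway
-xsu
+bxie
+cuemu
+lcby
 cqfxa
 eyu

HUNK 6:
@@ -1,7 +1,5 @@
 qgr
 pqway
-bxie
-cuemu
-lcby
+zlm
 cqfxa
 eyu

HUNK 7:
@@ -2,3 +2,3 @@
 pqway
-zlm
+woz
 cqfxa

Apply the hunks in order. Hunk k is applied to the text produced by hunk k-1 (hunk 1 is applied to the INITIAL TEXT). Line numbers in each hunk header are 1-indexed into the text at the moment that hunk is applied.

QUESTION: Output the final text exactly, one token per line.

Hunk 1: at line 6 remove [xxc] add [psfd,uhidf] -> 10 lines: qgr pqway xsu nyqk jpguc wudtn psfd uhidf eyu xma
Hunk 2: at line 4 remove [jpguc,wudtn] add [poaf] -> 9 lines: qgr pqway xsu nyqk poaf psfd uhidf eyu xma
Hunk 3: at line 3 remove [poaf,psfd,uhidf] add [xoz] -> 7 lines: qgr pqway xsu nyqk xoz eyu xma
Hunk 4: at line 3 remove [nyqk,xoz] add [cqfxa] -> 6 lines: qgr pqway xsu cqfxa eyu xma
Hunk 5: at line 1 remove [xsu] add [bxie,cuemu,lcby] -> 8 lines: qgr pqway bxie cuemu lcby cqfxa eyu xma
Hunk 6: at line 1 remove [bxie,cuemu,lcby] add [zlm] -> 6 lines: qgr pqway zlm cqfxa eyu xma
Hunk 7: at line 2 remove [zlm] add [woz] -> 6 lines: qgr pqway woz cqfxa eyu xma

Answer: qgr
pqway
woz
cqfxa
eyu
xma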